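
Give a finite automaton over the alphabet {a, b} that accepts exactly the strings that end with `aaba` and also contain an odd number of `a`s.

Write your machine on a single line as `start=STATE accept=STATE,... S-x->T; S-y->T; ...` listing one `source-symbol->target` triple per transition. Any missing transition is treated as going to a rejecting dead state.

Run two small machines in parallel and take their product. One (5 states) tracks how much of the suffix `aaba` has currently been matched; the other (2 states) tracks the count of `a`s modulo 2. Each combined state is a pair, one component from each; accept when both components accept. Equivalent product states are then merged.
A 6-state machine:
        a   b  
>  q0   q1  q0 
   q1   q2  q3 
   q2   q1  q4 
   q3   q0  q3 
   q4   q5  q0 
 * q5   q2  q3 
(> = start, * = accepting)

start=q0; accept=q5; q0-a->q1; q0-b->q0; q1-a->q2; q1-b->q3; q2-a->q1; q2-b->q4; q3-a->q0; q3-b->q3; q4-a->q5; q4-b->q0; q5-a->q2; q5-b->q3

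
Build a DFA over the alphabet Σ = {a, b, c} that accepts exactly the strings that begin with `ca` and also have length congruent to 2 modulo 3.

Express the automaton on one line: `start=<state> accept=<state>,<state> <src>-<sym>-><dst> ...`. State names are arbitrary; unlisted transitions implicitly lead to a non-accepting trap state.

Run two small machines in parallel and take their product. One (4 states) tracks whether the input so far still matches the prefix `ca`; the other (3 states) tracks the input length modulo 3. Each combined state is a pair, one component from each; accept when both components accept.
With 8 states:
        a   b   c  
>  s0   s1  s1  s2 
   s1   s3  s3  s3 
   s2   s4  s3  s3 
   s3   s5  s5  s5 
 * s4   s6  s6  s6 
   s5   s1  s1  s1 
   s6   s7  s7  s7 
   s7   s4  s4  s4 
(> = start, * = accepting)

start=s0 accept=s4 s0-a->s1 s0-b->s1 s0-c->s2 s1-a->s3 s1-b->s3 s1-c->s3 s2-a->s4 s2-b->s3 s2-c->s3 s3-a->s5 s3-b->s5 s3-c->s5 s4-a->s6 s4-b->s6 s4-c->s6 s5-a->s1 s5-b->s1 s5-c->s1 s6-a->s7 s6-b->s7 s6-c->s7 s7-a->s4 s7-b->s4 s7-c->s4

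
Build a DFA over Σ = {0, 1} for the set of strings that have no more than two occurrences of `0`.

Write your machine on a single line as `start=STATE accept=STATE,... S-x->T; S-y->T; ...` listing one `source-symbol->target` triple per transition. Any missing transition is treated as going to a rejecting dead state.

start=A; accept=A,B,C; A-0->B; A-1->A; B-0->C; B-1->B; C-0->D; C-1->C; D-0->D; D-1->D

Only the number of `0`s matters, and only up to 3. Make a chain A → B → C → D advanced by each `0` (with D absorbing); every other symbol self-loops. The accepting set is {A, B, C}.
       0  1 
>* A   B  A 
 * B   C  B 
 * C   D  C 
   D   D  D 
(> = start, * = accepting)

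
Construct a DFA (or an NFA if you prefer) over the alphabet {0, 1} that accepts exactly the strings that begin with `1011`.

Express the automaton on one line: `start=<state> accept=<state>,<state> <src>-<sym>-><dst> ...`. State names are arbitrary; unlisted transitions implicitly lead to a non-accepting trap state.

Walk along `1011` while the input agrees: from q0 take `1` to q1, and so on. Any deviation drops to the rejecting sink q5. Once q4 is reached the prefix is confirmed and every continuation is accepted.
With 6 states:
        0   1  
>  q0   q5  q1 
   q1   q2  q5 
   q2   q5  q3 
   q3   q5  q4 
 * q4   q4  q4 
   q5   q5  q5 
(> = start, * = accepting)

start=q0 accept=q4 q0-0->q5 q0-1->q1 q1-0->q2 q1-1->q5 q2-0->q5 q2-1->q3 q3-0->q5 q3-1->q4 q4-0->q4 q4-1->q4 q5-0->q5 q5-1->q5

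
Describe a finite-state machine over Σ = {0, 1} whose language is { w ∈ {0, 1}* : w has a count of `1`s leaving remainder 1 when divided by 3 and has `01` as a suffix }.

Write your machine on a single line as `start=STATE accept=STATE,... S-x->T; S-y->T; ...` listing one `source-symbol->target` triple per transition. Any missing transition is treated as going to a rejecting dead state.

Run two small machines in parallel and take their product. The first has 3 states tracking the count of `1`s modulo 3; the second has 3 states tracking how much of the suffix `01` has currently been matched. A product state is a pair (one from each), accepting exactly when both do. Minimizing collapses redundant product states.
A 5-state machine:
        0   1  
>  s0   s1  s2 
   s1   s1  s3 
   s2   s2  s4 
 * s3   s2  s4 
   s4   s4  s0 
(> = start, * = accepting)

start=s0; accept=s3; s0-0->s1; s0-1->s2; s1-0->s1; s1-1->s3; s2-0->s2; s2-1->s4; s3-0->s2; s3-1->s4; s4-0->s4; s4-1->s0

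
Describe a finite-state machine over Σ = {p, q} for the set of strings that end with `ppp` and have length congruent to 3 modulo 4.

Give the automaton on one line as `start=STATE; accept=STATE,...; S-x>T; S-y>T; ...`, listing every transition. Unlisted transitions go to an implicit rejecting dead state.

Run two small machines in parallel and take their product. The first has 4 states tracking how much of the suffix `ppp` has currently been matched; the second has 4 states tracking the input length modulo 4. A product state is a pair (one from each), accepting exactly when both do.
          p    q  
>  s0     s1   s2 
   s1     s3   s4 
   s2     s5   s4 
   s3     s6   s7 
   s4     s8   s7 
   s5     s9   s7 
 * s6    s10   s0 
   s7    s11   s0 
   s8    s12   s0 
   s9    s10   s0 
   s10   s13   s2 
   s11   s14   s2 
   s12   s13   s2 
   s13   s15   s4 
   s14   s15   s4 
   s15    s6   s7 
(> = start, * = accepting)

start=s0; accept=s6; s0-p>s1; s0-q>s2; s1-p>s3; s1-q>s4; s2-p>s5; s2-q>s4; s3-p>s6; s3-q>s7; s4-p>s8; s4-q>s7; s5-p>s9; s5-q>s7; s6-p>s10; s6-q>s0; s7-p>s11; s7-q>s0; s8-p>s12; s8-q>s0; s9-p>s10; s9-q>s0; s10-p>s13; s10-q>s2; s11-p>s14; s11-q>s2; s12-p>s13; s12-q>s2; s13-p>s15; s13-q>s4; s14-p>s15; s14-q>s4; s15-p>s6; s15-q>s7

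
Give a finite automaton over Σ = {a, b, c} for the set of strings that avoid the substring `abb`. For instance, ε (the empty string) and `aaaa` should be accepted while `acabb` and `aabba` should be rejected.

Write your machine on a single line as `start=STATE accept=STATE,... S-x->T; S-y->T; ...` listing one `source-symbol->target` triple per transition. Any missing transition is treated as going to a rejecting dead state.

This is the complement of 'contains `abb`'. Use the same substring-matching states — S0 through S3 holding how much of `abb` has just been matched — but flip the accepting set: everything except the trap S3 accepts.
4 states suffice.
        a   b   c  
>* S0   S1  S0  S0 
 * S1   S1  S2  S0 
 * S2   S1  S3  S0 
   S3   S3  S3  S3 
(> = start, * = accepting)

start=S0; accept=S0,S1,S2; S0-a->S1; S0-b->S0; S0-c->S0; S1-a->S1; S1-b->S2; S1-c->S0; S2-a->S1; S2-b->S3; S2-c->S0; S3-a->S3; S3-b->S3; S3-c->S3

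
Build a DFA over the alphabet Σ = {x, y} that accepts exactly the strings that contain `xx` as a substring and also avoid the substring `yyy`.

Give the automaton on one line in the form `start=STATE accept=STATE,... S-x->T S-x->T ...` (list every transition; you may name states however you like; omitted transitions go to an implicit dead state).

Handle the two conditions separately and then intersect. The first has 3 states tracking whether and how much of `xx` has been seen; the second has 4 states tracking partial matches of the forbidden pattern `yyy`. A product state is a pair (one from each), accepting exactly when both do.
A 10-state machine:
        x   y  
>  q0   q1  q2 
   q1   q3  q2 
   q2   q1  q4 
 * q3   q3  q5 
   q4   q1  q6 
 * q5   q3  q7 
   q6   q8  q6 
 * q7   q3  q9 
   q8   q9  q6 
   q9   q9  q9 
(> = start, * = accepting)

start=q0 accept=q3,q5,q7 q0-x->q1 q0-y->q2 q1-x->q3 q1-y->q2 q2-x->q1 q2-y->q4 q3-x->q3 q3-y->q5 q4-x->q1 q4-y->q6 q5-x->q3 q5-y->q7 q6-x->q8 q6-y->q6 q7-x->q3 q7-y->q9 q8-x->q9 q8-y->q6 q9-x->q9 q9-y->q9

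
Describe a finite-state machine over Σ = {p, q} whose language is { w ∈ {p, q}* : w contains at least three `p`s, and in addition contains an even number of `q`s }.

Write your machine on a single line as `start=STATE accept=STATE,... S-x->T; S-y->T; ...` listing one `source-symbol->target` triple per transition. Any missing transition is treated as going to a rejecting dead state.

Run two small machines in parallel and take their product. One (5 states) tracks the count of `p`s, saturating at 4; the other (2 states) tracks the count of `q`s modulo 2. Each combined state is a pair, one component from each; accept when both components accept.
With 10 states:
       p  q 
>  A   B  C 
   B   D  E 
   C   E  A 
   D   F  G 
   E   G  B 
 * F   H  I 
   G   I  D 
 * H   H  J 
   I   J  F 
   J   J  H 
(> = start, * = accepting)

start=A; accept=F,H; A-p->B; A-q->C; B-p->D; B-q->E; C-p->E; C-q->A; D-p->F; D-q->G; E-p->G; E-q->B; F-p->H; F-q->I; G-p->I; G-q->D; H-p->H; H-q->J; I-p->J; I-q->F; J-p->J; J-q->H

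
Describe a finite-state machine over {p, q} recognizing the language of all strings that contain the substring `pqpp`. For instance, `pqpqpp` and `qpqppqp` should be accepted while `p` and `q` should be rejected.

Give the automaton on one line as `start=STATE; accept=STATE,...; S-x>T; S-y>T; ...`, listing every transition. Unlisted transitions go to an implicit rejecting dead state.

start=A; accept=E; A-p>B; A-q>A; B-p>B; B-q>C; C-p>D; C-q>A; D-p>E; D-q>C; E-p>E; E-q>E

Track how much of `pqpp` has been matched so far: state A is no progress, E is the absorbing accept state reached once `pqpp` has occurred. Intermediate states record partial matches; on a mismatch, fall back to the longest reusable overlap.
With 5 states:
       p  q 
>  A   B  A 
   B   B  C 
   C   D  A 
   D   E  C 
 * E   E  E 
(> = start, * = accepting)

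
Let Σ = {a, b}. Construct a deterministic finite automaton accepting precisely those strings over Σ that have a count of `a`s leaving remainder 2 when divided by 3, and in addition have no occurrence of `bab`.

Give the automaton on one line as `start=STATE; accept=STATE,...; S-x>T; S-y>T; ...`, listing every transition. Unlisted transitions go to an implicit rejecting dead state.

Handle the two conditions separately and then intersect. The first has 3 states tracking the count of `a`s modulo 3; the second has 4 states tracking partial matches of the forbidden pattern `bab`. A product state is a pair (one from each), accepting exactly when both do. Equivalent product states are then merged.
        a   b  
>  q0   q1  q2 
   q1   q3  q4 
   q2   q5  q2 
 * q3   q0  q6 
   q4   q7  q4 
   q5   q3  q8 
 * q6   q9  q6 
 * q7   q0  q8 
   q8   q8  q8 
   q9   q1  q8 
(> = start, * = accepting)

start=q0; accept=q3,q6,q7; q0-a>q1; q0-b>q2; q1-a>q3; q1-b>q4; q2-a>q5; q2-b>q2; q3-a>q0; q3-b>q6; q4-a>q7; q4-b>q4; q5-a>q3; q5-b>q8; q6-a>q9; q6-b>q6; q7-a>q0; q7-b>q8; q8-a>q8; q8-b>q8; q9-a>q1; q9-b>q8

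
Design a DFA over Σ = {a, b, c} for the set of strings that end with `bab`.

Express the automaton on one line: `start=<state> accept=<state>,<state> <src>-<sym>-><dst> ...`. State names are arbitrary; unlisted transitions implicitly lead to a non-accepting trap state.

start=s0 accept=s3 s0-a->s0 s0-b->s1 s0-c->s0 s1-a->s2 s1-b->s1 s1-c->s0 s2-a->s0 s2-b->s3 s2-c->s0 s3-a->s2 s3-b->s1 s3-c->s0

Remember how much of `bab` the current input suffix matches. State s0 means no match yet; s1 means the last symbol is `b`; s2 means the last 2 symbols are `ba`; s3 means the last 3 symbols are `bab`. Only s3 accepts. On a mismatch, fall back to the longest proper suffix that is still a prefix of `bab`.
A 4-state machine:
        a   b   c  
>  s0   s0  s1  s0 
   s1   s2  s1  s0 
   s2   s0  s3  s0 
 * s3   s2  s1  s0 
(> = start, * = accepting)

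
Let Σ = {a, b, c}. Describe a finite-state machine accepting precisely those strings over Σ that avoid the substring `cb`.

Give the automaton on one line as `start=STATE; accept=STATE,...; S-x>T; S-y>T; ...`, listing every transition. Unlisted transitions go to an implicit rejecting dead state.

start=s0; accept=s0,s1; s0-a>s0; s0-b>s0; s0-c>s1; s1-a>s0; s1-b>s2; s1-c>s1; s2-a>s2; s2-b>s2; s2-c>s2

Track partial matches of the forbidden pattern `cb`. State s2 is a dead state reached once `cb` has occurred; every other state accepts. s0 means no part of `cb` is currently matched.
3 states suffice.
        a   b   c  
>* s0   s0  s0  s1 
 * s1   s0  s2  s1 
   s2   s2  s2  s2 
(> = start, * = accepting)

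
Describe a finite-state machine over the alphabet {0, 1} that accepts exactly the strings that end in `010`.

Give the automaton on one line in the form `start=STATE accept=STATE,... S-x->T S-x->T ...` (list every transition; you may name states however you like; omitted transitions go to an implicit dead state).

start=s0 accept=s3 s0-0->s1 s0-1->s0 s1-0->s1 s1-1->s2 s2-0->s3 s2-1->s0 s3-0->s1 s3-1->s2

Let each state record the length of the longest suffix of the input read so far that is also a prefix of `010`. s1 means the last symbol is `0`; s2 means the last 2 symbols are `01`; s3 means the last 3 symbols are `010`. Accept only at s3, where the string currently ends in `010`.
        0   1  
>  s0   s1  s0 
   s1   s1  s2 
   s2   s3  s0 
 * s3   s1  s2 
(> = start, * = accepting)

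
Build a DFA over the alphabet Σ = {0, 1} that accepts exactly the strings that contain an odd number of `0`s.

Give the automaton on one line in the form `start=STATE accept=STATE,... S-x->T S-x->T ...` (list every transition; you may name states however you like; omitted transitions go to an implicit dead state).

Keep the running count of `0`s modulo 2: each `0` advances along the cycle q0 → q1 → q0 while other symbols loop. Accept at q1.
With 2 states:
        0   1  
>  q0   q1  q0 
 * q1   q0  q1 
(> = start, * = accepting)

start=q0 accept=q1 q0-0->q1 q0-1->q0 q1-0->q0 q1-1->q1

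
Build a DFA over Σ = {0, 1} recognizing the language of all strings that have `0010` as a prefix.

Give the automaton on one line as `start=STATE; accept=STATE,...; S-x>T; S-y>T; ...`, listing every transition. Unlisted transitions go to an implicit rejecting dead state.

Walk along `0010` while the input agrees: from A take `0` to B, and so on. Any deviation drops to the rejecting sink F. Once E is reached the prefix is confirmed and every continuation is accepted.
       0  1 
>  A   B  F 
   B   C  F 
   C   F  D 
   D   E  F 
 * E   E  E 
   F   F  F 
(> = start, * = accepting)

start=A; accept=E; A-0>B; A-1>F; B-0>C; B-1>F; C-0>F; C-1>D; D-0>E; D-1>F; E-0>E; E-1>E; F-0>F; F-1>F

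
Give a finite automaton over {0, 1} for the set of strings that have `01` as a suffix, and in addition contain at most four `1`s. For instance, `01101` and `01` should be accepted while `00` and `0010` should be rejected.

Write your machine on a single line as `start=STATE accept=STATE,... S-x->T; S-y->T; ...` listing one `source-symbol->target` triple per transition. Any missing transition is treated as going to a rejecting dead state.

Run two small machines in parallel and take their product. The first has 3 states tracking how much of the suffix `01` has currently been matched; the second has 6 states tracking the count of `1`s, saturating at 5. A product state is a pair (one from each), accepting exactly when both do. Equivalent product states are then merged.
          0    1  
>  q0     q1   q2 
   q1     q1   q3 
   q2     q4   q5 
 * q3     q4   q5 
   q4     q4   q6 
   q5     q7   q8 
 * q6     q7   q8 
   q7     q7   q9 
   q8    q10  q11 
 * q9    q10  q11 
   q10   q10  q12 
   q11   q11  q11 
 * q12   q11  q11 
(> = start, * = accepting)

start=q0; accept=q3,q6,q9,q12; q0-0->q1; q0-1->q2; q1-0->q1; q1-1->q3; q2-0->q4; q2-1->q5; q3-0->q4; q3-1->q5; q4-0->q4; q4-1->q6; q5-0->q7; q5-1->q8; q6-0->q7; q6-1->q8; q7-0->q7; q7-1->q9; q8-0->q10; q8-1->q11; q9-0->q10; q9-1->q11; q10-0->q10; q10-1->q12; q11-0->q11; q11-1->q11; q12-0->q11; q12-1->q11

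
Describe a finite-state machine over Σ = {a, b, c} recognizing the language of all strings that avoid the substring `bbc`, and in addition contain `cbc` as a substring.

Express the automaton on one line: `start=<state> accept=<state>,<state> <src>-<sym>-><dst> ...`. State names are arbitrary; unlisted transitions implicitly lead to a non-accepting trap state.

start=q0 accept=q6,q7,q8 q0-a->q0 q0-b->q1 q0-c->q2 q1-a->q0 q1-b->q3 q1-c->q2 q2-a->q0 q2-b->q4 q2-c->q2 q3-a->q0 q3-b->q3 q3-c->q5 q4-a->q0 q4-b->q3 q4-c->q6 q5-a->q5 q5-b->q5 q5-c->q5 q6-a->q6 q6-b->q7 q6-c->q6 q7-a->q6 q7-b->q8 q7-c->q6 q8-a->q6 q8-b->q8 q8-c->q5

Run two small machines in parallel and take their product. One (4 states) tracks partial matches of the forbidden pattern `bbc`; the other (4 states) tracks whether and how much of `cbc` has been seen. Each combined state is a pair, one component from each; accept when both components accept. Equivalent product states are then merged.
9 states suffice.
        a   b   c  
>  q0   q0  q1  q2 
   q1   q0  q3  q2 
   q2   q0  q4  q2 
   q3   q0  q3  q5 
   q4   q0  q3  q6 
   q5   q5  q5  q5 
 * q6   q6  q7  q6 
 * q7   q6  q8  q6 
 * q8   q6  q8  q5 
(> = start, * = accepting)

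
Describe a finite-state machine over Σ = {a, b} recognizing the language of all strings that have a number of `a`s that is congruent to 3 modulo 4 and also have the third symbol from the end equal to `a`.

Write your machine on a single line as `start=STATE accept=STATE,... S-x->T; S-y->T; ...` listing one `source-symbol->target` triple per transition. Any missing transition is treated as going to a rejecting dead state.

start=q0; accept=q4,q7,q8,q11; q0-a->q1; q0-b->q0; q1-a->q2; q1-b->q3; q2-a->q4; q2-b->q5; q3-a->q6; q3-b->q3; q4-a->q0; q4-b->q7; q5-a->q8; q5-b->q9; q6-a->q10; q6-b->q5; q7-a->q0; q7-b->q11; q8-a->q0; q8-b->q12; q9-a->q13; q9-b->q9; q10-a->q0; q10-b->q7; q11-a->q0; q11-b->q14; q12-a->q0; q12-b->q11; q13-a->q0; q13-b->q12; q14-a->q0; q14-b->q14

Run two small machines in parallel and take their product. The first has 4 states tracking the count of `a`s modulo 4; the second has 15 states tracking the last 3 symbols read. A product state is a pair (one from each), accepting exactly when both do. Equivalent product states are then merged.
          a    b  
>  q0     q1   q0 
   q1     q2   q3 
   q2     q4   q5 
   q3     q6   q3 
 * q4     q0   q7 
   q5     q8   q9 
   q6    q10   q5 
 * q7     q0  q11 
 * q8     q0  q12 
   q9    q13   q9 
   q10    q0   q7 
 * q11    q0  q14 
   q12    q0  q11 
   q13    q0  q12 
   q14    q0  q14 
(> = start, * = accepting)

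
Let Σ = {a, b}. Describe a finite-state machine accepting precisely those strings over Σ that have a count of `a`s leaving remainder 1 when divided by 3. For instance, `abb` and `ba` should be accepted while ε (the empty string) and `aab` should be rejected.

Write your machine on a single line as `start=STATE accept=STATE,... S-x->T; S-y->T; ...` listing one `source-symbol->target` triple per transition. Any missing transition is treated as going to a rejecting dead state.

start=q0; accept=q1; q0-a->q1; q0-b->q0; q1-a->q2; q1-b->q1; q2-a->q0; q2-b->q2

The only thing that matters is how many `a`s have appeared, reduced mod 3. Use one state per residue: q0 for 0, …, q2 for 2. Reading `a` moves to the next residue; anything else stays put. q1 is accepting.
A 3-state machine:
        a   b  
>  q0   q1  q0 
 * q1   q2  q1 
   q2   q0  q2 
(> = start, * = accepting)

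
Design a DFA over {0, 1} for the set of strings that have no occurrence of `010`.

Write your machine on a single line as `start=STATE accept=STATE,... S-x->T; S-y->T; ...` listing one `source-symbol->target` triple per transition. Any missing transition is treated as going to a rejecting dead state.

start=S0; accept=S0,S1,S2; S0-0->S1; S0-1->S0; S1-0->S1; S1-1->S2; S2-0->S3; S2-1->S0; S3-0->S3; S3-1->S3

This is the complement of 'contains `010`'. Use the same substring-matching states — S0 through S3 holding how much of `010` has just been matched — but flip the accepting set: everything except the trap S3 accepts.
A 4-state machine:
        0   1  
>* S0   S1  S0 
 * S1   S1  S2 
 * S2   S3  S0 
   S3   S3  S3 
(> = start, * = accepting)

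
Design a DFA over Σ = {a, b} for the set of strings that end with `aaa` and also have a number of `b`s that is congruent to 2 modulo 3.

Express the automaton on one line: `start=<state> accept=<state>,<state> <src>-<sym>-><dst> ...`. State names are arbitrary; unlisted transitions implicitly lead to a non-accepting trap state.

Run two small machines in parallel and take their product. The first has 4 states tracking how much of the suffix `aaa` has currently been matched; the second has 3 states tracking the count of `b`s modulo 3. A product state is a pair (one from each), accepting exactly when both do.
With 12 states:
          a    b  
>  S0     S1   S2 
   S1     S3   S2 
   S2     S4   S5 
   S3     S6   S2 
   S4     S7   S5 
   S5     S8   S0 
   S6     S6   S2 
   S7     S9   S5 
   S8    S10   S0 
   S9     S9   S5 
   S10   S11   S0 
 * S11   S11   S0 
(> = start, * = accepting)

start=S0 accept=S11 S0-a->S1 S0-b->S2 S1-a->S3 S1-b->S2 S2-a->S4 S2-b->S5 S3-a->S6 S3-b->S2 S4-a->S7 S4-b->S5 S5-a->S8 S5-b->S0 S6-a->S6 S6-b->S2 S7-a->S9 S7-b->S5 S8-a->S10 S8-b->S0 S9-a->S9 S9-b->S5 S10-a->S11 S10-b->S0 S11-a->S11 S11-b->S0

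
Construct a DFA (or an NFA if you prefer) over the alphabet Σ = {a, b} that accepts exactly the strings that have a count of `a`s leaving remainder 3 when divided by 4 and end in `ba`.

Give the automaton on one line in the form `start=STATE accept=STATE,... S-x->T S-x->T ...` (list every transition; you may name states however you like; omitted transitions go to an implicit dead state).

start=s0 accept=s10 s0-a->s1 s0-b->s2 s1-a->s3 s1-b->s4 s2-a->s5 s2-b->s2 s3-a->s6 s3-b->s7 s4-a->s8 s4-b->s4 s5-a->s3 s5-b->s4 s6-a->s0 s6-b->s9 s7-a->s10 s7-b->s7 s8-a->s6 s8-b->s7 s9-a->s11 s9-b->s9 s10-a->s0 s10-b->s9 s11-a->s1 s11-b->s2

Handle the two conditions separately and then intersect. The first has 4 states tracking the count of `a`s modulo 4; the second has 3 states tracking how much of the suffix `ba` has currently been matched. A product state is a pair (one from each), accepting exactly when both do.
12 states suffice.
          a    b  
>  s0     s1   s2 
   s1     s3   s4 
   s2     s5   s2 
   s3     s6   s7 
   s4     s8   s4 
   s5     s3   s4 
   s6     s0   s9 
   s7    s10   s7 
   s8     s6   s7 
   s9    s11   s9 
 * s10    s0   s9 
   s11    s1   s2 
(> = start, * = accepting)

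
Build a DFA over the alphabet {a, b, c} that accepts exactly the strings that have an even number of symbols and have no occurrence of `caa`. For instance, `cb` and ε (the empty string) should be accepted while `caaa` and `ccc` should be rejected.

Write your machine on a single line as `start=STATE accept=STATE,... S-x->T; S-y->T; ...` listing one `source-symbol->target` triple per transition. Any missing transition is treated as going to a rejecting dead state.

start=q0; accept=q0,q3,q4; q0-a->q1; q0-b->q1; q0-c->q2; q1-a->q0; q1-b->q0; q1-c->q3; q2-a->q4; q2-b->q0; q2-c->q3; q3-a->q5; q3-b->q1; q3-c->q2; q4-a->q6; q4-b->q1; q4-c->q2; q5-a->q7; q5-b->q0; q5-c->q3; q6-a->q7; q6-b->q7; q6-c->q7; q7-a->q6; q7-b->q6; q7-c->q6

Build one automaton per condition and run them in lockstep. One (2 states) tracks the input length modulo 2; the other (4 states) tracks partial matches of the forbidden pattern `caa`. Each combined state is a pair, one component from each; accept when both components accept.
With 8 states:
        a   b   c  
>* q0   q1  q1  q2 
   q1   q0  q0  q3 
   q2   q4  q0  q3 
 * q3   q5  q1  q2 
 * q4   q6  q1  q2 
   q5   q7  q0  q3 
   q6   q7  q7  q7 
   q7   q6  q6  q6 
(> = start, * = accepting)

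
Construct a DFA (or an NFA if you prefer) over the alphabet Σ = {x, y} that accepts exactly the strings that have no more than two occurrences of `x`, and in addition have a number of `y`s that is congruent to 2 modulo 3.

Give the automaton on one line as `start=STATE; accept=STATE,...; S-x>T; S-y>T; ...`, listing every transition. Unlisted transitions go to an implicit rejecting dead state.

start=S0; accept=S5,S8,S9; S0-x>S1; S0-y>S2; S1-x>S3; S1-y>S4; S2-x>S4; S2-y>S5; S3-x>S6; S3-y>S7; S4-x>S7; S4-y>S8; S5-x>S8; S5-y>S0; S6-x>S6; S6-y>S6; S7-x>S6; S7-y>S9; S8-x>S9; S8-y>S1; S9-x>S6; S9-y>S3

Run two small machines in parallel and take their product. The first has 4 states tracking the count of `x`s, saturating at 3; the second has 3 states tracking the count of `y`s modulo 3. A product state is a pair (one from each), accepting exactly when both do. Equivalent product states are then merged.
        x   y  
>  S0   S1  S2 
   S1   S3  S4 
   S2   S4  S5 
   S3   S6  S7 
   S4   S7  S8 
 * S5   S8  S0 
   S6   S6  S6 
   S7   S6  S9 
 * S8   S9  S1 
 * S9   S6  S3 
(> = start, * = accepting)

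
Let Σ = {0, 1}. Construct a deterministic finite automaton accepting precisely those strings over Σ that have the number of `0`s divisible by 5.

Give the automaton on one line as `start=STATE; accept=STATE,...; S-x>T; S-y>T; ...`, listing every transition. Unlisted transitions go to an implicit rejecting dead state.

start=S0; accept=S0; S0-0>S1; S0-1>S0; S1-0>S2; S1-1>S1; S2-0>S3; S2-1>S2; S3-0>S4; S3-1>S3; S4-0>S0; S4-1>S4

Keep the running count of `0`s modulo 5: each `0` advances along the cycle S0 → S1 → S2 → S3 → S4 → S0 while other symbols loop. Accept at S0.
A 5-state machine:
        0   1  
>* S0   S1  S0 
   S1   S2  S1 
   S2   S3  S2 
   S3   S4  S3 
   S4   S0  S4 
(> = start, * = accepting)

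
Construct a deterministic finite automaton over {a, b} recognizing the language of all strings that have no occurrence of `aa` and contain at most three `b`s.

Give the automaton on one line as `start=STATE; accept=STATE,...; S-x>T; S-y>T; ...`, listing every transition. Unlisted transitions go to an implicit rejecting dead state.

start=q0; accept=q0,q1,q2,q4,q5,q6,q7,q8; q0-a>q1; q0-b>q2; q1-a>q3; q1-b>q2; q2-a>q4; q2-b>q5; q3-a>q3; q3-b>q3; q4-a>q3; q4-b>q5; q5-a>q6; q5-b>q7; q6-a>q3; q6-b>q7; q7-a>q8; q7-b>q3; q8-a>q3; q8-b>q3

Build one automaton per condition and run them in lockstep. One (3 states) tracks partial matches of the forbidden pattern `aa`; the other (5 states) tracks the count of `b`s, saturating at 4. Each combined state is a pair, one component from each; accept when both components accept. After merging equivalent states the machine shrinks.
With 9 states:
        a   b  
>* q0   q1  q2 
 * q1   q3  q2 
 * q2   q4  q5 
   q3   q3  q3 
 * q4   q3  q5 
 * q5   q6  q7 
 * q6   q3  q7 
 * q7   q8  q3 
 * q8   q3  q3 
(> = start, * = accepting)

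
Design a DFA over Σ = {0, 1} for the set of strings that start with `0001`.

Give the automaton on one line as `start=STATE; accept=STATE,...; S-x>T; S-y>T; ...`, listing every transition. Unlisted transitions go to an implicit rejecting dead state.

Check the first 4 symbols one by one: S0 through S3 record how many have matched `0001` so far; any wrong symbol goes to the dead state S5. After all 4 match we enter the accepting sink S4.
        0   1  
>  S0   S1  S5 
   S1   S2  S5 
   S2   S3  S5 
   S3   S5  S4 
 * S4   S4  S4 
   S5   S5  S5 
(> = start, * = accepting)

start=S0; accept=S4; S0-0>S1; S0-1>S5; S1-0>S2; S1-1>S5; S2-0>S3; S2-1>S5; S3-0>S5; S3-1>S4; S4-0>S4; S4-1>S4; S5-0>S5; S5-1>S5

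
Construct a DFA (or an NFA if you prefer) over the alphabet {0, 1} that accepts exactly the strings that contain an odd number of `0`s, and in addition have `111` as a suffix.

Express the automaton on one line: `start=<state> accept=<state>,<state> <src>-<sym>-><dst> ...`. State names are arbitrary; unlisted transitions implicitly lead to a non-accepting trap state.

Run two small machines in parallel and take their product. One (2 states) tracks the count of `0`s modulo 2; the other (4 states) tracks how much of the suffix `111` has currently been matched. Each combined state is a pair, one component from each; accept when both components accept. After merging equivalent states the machine shrinks.
5 states suffice.
        0   1  
>  s0   s1  s0 
   s1   s0  s2 
   s2   s0  s3 
   s3   s0  s4 
 * s4   s0  s4 
(> = start, * = accepting)

start=s0 accept=s4 s0-0->s1 s0-1->s0 s1-0->s0 s1-1->s2 s2-0->s0 s2-1->s3 s3-0->s0 s3-1->s4 s4-0->s0 s4-1->s4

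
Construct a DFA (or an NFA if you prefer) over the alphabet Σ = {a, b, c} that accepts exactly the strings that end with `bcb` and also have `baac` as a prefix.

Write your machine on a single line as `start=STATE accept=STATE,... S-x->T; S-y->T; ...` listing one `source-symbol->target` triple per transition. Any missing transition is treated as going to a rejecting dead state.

Handle the two conditions separately and then intersect. One (4 states) tracks how much of the suffix `bcb` has currently been matched; the other (6 states) tracks whether the input so far still matches the prefix `baac`. Each combined state is a pair, one component from each; accept when both components accept. Equivalent product states are then merged.
A 9-state machine:
        a   b   c  
>  q0   q1  q2  q1 
   q1   q1  q1  q1 
   q2   q3  q1  q1 
   q3   q4  q1  q1 
   q4   q1  q1  q5 
   q5   q5  q6  q5 
   q6   q5  q6  q7 
   q7   q5  q8  q5 
 * q8   q5  q6  q7 
(> = start, * = accepting)

start=q0; accept=q8; q0-a->q1; q0-b->q2; q0-c->q1; q1-a->q1; q1-b->q1; q1-c->q1; q2-a->q3; q2-b->q1; q2-c->q1; q3-a->q4; q3-b->q1; q3-c->q1; q4-a->q1; q4-b->q1; q4-c->q5; q5-a->q5; q5-b->q6; q5-c->q5; q6-a->q5; q6-b->q6; q6-c->q7; q7-a->q5; q7-b->q8; q7-c->q5; q8-a->q5; q8-b->q6; q8-c->q7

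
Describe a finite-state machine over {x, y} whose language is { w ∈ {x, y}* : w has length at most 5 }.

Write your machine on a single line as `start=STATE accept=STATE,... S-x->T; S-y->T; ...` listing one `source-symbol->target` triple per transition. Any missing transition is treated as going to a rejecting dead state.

start=s0; accept=s0,s1,s2,s3,s4,s5; s0-x->s1; s0-y->s1; s1-x->s2; s1-y->s2; s2-x->s3; s2-y->s3; s3-x->s4; s3-y->s4; s4-x->s5; s4-y->s5; s5-x->s6; s5-y->s6; s6-x->s6; s6-y->s6

We only need to distinguish lengths 0, 1, …, 5, and '>5'. Chain s0 → s1 → s2 → s3 → s4 → s5 → s6 on every symbol, with s6 looping. Accepting states: {s0, s1, s2, s3, s4, s5}.
With 7 states:
        x   y  
>* s0   s1  s1 
 * s1   s2  s2 
 * s2   s3  s3 
 * s3   s4  s4 
 * s4   s5  s5 
 * s5   s6  s6 
   s6   s6  s6 
(> = start, * = accepting)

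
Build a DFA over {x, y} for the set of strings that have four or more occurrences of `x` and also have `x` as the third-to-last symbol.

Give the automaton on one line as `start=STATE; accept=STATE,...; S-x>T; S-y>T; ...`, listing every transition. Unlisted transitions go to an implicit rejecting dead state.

Handle the two conditions separately and then intersect. One (6 states) tracks the count of `x`s, saturating at 5; the other (15 states) tracks the last 3 symbols read. Each combined state is a pair, one component from each; accept when both components accept. Minimizing collapses redundant product states.
15 states suffice.
          x    y  
>  q0     q1   q0 
   q1     q2   q1 
   q2     q3   q4 
   q3     q5   q6 
   q4     q7   q4 
 * q5     q5   q8 
   q6     q9  q10 
   q7    q11   q6 
 * q8     q9  q12 
 * q9    q11  q13 
   q10   q14  q10 
   q11    q5   q8 
 * q12   q14  q10 
   q13    q9  q12 
   q14   q11  q13 
(> = start, * = accepting)

start=q0; accept=q5,q8,q9,q12; q0-x>q1; q0-y>q0; q1-x>q2; q1-y>q1; q2-x>q3; q2-y>q4; q3-x>q5; q3-y>q6; q4-x>q7; q4-y>q4; q5-x>q5; q5-y>q8; q6-x>q9; q6-y>q10; q7-x>q11; q7-y>q6; q8-x>q9; q8-y>q12; q9-x>q11; q9-y>q13; q10-x>q14; q10-y>q10; q11-x>q5; q11-y>q8; q12-x>q14; q12-y>q10; q13-x>q9; q13-y>q12; q14-x>q11; q14-y>q13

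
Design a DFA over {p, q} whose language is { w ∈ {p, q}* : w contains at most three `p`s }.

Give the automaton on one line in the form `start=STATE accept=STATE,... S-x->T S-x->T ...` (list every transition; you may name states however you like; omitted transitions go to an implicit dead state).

start=A accept=A,B,C,D A-p->B A-q->A B-p->C B-q->B C-p->D C-q->C D-p->E D-q->D E-p->E E-q->E

Count `p`s, saturating at 4: states A through D mean 0 through 3 `p`s seen; E means more than 3. Each `p` increments (capped at E); other symbols loop. Accept from {A, B, C, D}.
A 5-state machine:
       p  q 
>* A   B  A 
 * B   C  B 
 * C   D  C 
 * D   E  D 
   E   E  E 
(> = start, * = accepting)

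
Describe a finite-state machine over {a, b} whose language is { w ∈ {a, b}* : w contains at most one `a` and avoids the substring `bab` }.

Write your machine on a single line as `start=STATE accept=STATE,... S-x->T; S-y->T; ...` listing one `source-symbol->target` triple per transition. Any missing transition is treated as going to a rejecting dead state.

Run two small machines in parallel and take their product. One (3 states) tracks the count of `a`s, saturating at 2; the other (4 states) tracks partial matches of the forbidden pattern `bab`. Each combined state is a pair, one component from each; accept when both components accept.
A 10-state machine:
        a   b  
>* S0   S1  S2 
 * S1   S3  S4 
 * S2   S5  S2 
   S3   S3  S6 
 * S4   S7  S4 
 * S5   S3  S8 
   S6   S7  S6 
   S7   S3  S9 
   S8   S9  S8 
   S9   S9  S9 
(> = start, * = accepting)

start=S0; accept=S0,S1,S2,S4,S5; S0-a->S1; S0-b->S2; S1-a->S3; S1-b->S4; S2-a->S5; S2-b->S2; S3-a->S3; S3-b->S6; S4-a->S7; S4-b->S4; S5-a->S3; S5-b->S8; S6-a->S7; S6-b->S6; S7-a->S3; S7-b->S9; S8-a->S9; S8-b->S8; S9-a->S9; S9-b->S9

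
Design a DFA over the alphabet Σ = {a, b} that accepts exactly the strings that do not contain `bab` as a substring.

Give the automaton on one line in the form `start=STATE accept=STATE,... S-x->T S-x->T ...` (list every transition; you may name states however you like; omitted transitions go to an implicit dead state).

Track partial matches of the forbidden pattern `bab`. State q3 is a dead state reached once `bab` has occurred; every other state accepts. q0 means no part of `bab` is currently matched.
With 4 states:
        a   b  
>* q0   q0  q1 
 * q1   q2  q1 
 * q2   q0  q3 
   q3   q3  q3 
(> = start, * = accepting)

start=q0 accept=q0,q1,q2 q0-a->q0 q0-b->q1 q1-a->q2 q1-b->q1 q2-a->q0 q2-b->q3 q3-a->q3 q3-b->q3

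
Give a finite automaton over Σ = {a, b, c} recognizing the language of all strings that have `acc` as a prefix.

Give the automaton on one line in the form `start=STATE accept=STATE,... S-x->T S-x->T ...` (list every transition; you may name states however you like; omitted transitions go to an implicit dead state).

start=s0 accept=s3 s0-a->s1 s0-b->s4 s0-c->s4 s1-a->s4 s1-b->s4 s1-c->s2 s2-a->s4 s2-b->s4 s2-c->s3 s3-a->s3 s3-b->s3 s3-c->s3 s4-a->s4 s4-b->s4 s4-c->s4

Walk along `acc` while the input agrees: from s0 take `a` to s1, and so on. Any deviation drops to the rejecting sink s4. Once s3 is reached the prefix is confirmed and every continuation is accepted.
5 states suffice.
        a   b   c  
>  s0   s1  s4  s4 
   s1   s4  s4  s2 
   s2   s4  s4  s3 
 * s3   s3  s3  s3 
   s4   s4  s4  s4 
(> = start, * = accepting)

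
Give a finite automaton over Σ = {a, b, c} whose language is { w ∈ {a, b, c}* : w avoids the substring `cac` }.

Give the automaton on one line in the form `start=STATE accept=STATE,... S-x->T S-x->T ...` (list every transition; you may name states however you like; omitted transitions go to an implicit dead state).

Track partial matches of the forbidden pattern `cac`. State S3 is a dead state reached once `cac` has occurred; every other state accepts. S0 means no part of `cac` is currently matched.
With 4 states:
        a   b   c  
>* S0   S0  S0  S1 
 * S1   S2  S0  S1 
 * S2   S0  S0  S3 
   S3   S3  S3  S3 
(> = start, * = accepting)

start=S0 accept=S0,S1,S2 S0-a->S0 S0-b->S0 S0-c->S1 S1-a->S2 S1-b->S0 S1-c->S1 S2-a->S0 S2-b->S0 S2-c->S3 S3-a->S3 S3-b->S3 S3-c->S3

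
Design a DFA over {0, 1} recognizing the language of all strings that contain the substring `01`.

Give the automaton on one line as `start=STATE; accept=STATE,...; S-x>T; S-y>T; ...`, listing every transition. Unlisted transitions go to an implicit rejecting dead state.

start=S0; accept=S2; S0-0>S1; S0-1>S0; S1-0>S1; S1-1>S2; S2-0>S2; S2-1>S2

Track how much of `01` has been matched so far: state S0 is no progress, S2 is the absorbing accept state reached once `01` has occurred. Intermediate states record partial matches; on a mismatch, fall back to the longest reusable overlap.
        0   1  
>  S0   S1  S0 
   S1   S1  S2 
 * S2   S2  S2 
(> = start, * = accepting)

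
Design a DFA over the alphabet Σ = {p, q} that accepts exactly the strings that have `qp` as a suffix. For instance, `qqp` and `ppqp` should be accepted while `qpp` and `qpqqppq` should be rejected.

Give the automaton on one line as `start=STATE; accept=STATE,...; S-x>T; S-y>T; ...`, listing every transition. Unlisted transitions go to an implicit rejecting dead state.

Let each state record the length of the longest suffix of the input read so far that is also a prefix of `qp`. S1 means the last symbol is `q`; S2 means the last 2 symbols are `qp`. Accept only at S2, where the string currently ends in `qp`.
        p   q  
>  S0   S0  S1 
   S1   S2  S1 
 * S2   S0  S1 
(> = start, * = accepting)

start=S0; accept=S2; S0-p>S0; S0-q>S1; S1-p>S2; S1-q>S1; S2-p>S0; S2-q>S1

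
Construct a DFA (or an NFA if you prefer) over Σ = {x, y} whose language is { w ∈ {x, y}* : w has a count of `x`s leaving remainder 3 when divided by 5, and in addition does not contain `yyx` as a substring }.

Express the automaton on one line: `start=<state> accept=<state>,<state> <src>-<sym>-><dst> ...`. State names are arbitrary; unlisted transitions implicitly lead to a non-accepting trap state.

Run two small machines in parallel and take their product. One (5 states) tracks the count of `x`s modulo 5; the other (4 states) tracks partial matches of the forbidden pattern `yyx`. Each combined state is a pair, one component from each; accept when both components accept.
A 20-state machine:
          x    y  
>  q0     q1   q2 
   q1     q3   q4 
   q2     q1   q5 
   q3     q6   q7 
   q4     q3   q8 
   q5     q9   q5 
 * q6    q10  q11 
   q7     q6  q12 
   q8    q13   q8 
   q9    q13   q9 
   q10    q0  q14 
 * q11   q10  q15 
   q12   q16  q12 
   q13   q16  q13 
   q14    q0  q17 
 * q15   q18  q15 
   q16   q18  q16 
   q17   q19  q17 
   q18   q19  q18 
   q19    q9  q19 
(> = start, * = accepting)

start=q0 accept=q6,q11,q15 q0-x->q1 q0-y->q2 q1-x->q3 q1-y->q4 q2-x->q1 q2-y->q5 q3-x->q6 q3-y->q7 q4-x->q3 q4-y->q8 q5-x->q9 q5-y->q5 q6-x->q10 q6-y->q11 q7-x->q6 q7-y->q12 q8-x->q13 q8-y->q8 q9-x->q13 q9-y->q9 q10-x->q0 q10-y->q14 q11-x->q10 q11-y->q15 q12-x->q16 q12-y->q12 q13-x->q16 q13-y->q13 q14-x->q0 q14-y->q17 q15-x->q18 q15-y->q15 q16-x->q18 q16-y->q16 q17-x->q19 q17-y->q17 q18-x->q19 q18-y->q18 q19-x->q9 q19-y->q19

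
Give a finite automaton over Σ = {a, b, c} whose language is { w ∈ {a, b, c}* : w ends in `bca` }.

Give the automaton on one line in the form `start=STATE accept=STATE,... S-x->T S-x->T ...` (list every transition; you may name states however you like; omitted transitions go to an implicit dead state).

Let each state record the length of the longest suffix of the input read so far that is also a prefix of `bca`. S1 means the last symbol is `b`; S2 means the last 2 symbols are `bc`; S3 means the last 3 symbols are `bca`. Accept only at S3, where the string currently ends in `bca`.
With 4 states:
        a   b   c  
>  S0   S0  S1  S0 
   S1   S0  S1  S2 
   S2   S3  S1  S0 
 * S3   S0  S1  S0 
(> = start, * = accepting)

start=S0 accept=S3 S0-a->S0 S0-b->S1 S0-c->S0 S1-a->S0 S1-b->S1 S1-c->S2 S2-a->S3 S2-b->S1 S2-c->S0 S3-a->S0 S3-b->S1 S3-c->S0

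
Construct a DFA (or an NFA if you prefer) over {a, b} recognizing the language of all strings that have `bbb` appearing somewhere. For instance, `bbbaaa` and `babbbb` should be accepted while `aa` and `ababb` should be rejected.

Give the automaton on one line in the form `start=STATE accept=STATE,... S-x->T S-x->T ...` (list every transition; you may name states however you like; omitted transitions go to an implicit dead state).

Track how much of `bbb` has been matched so far: state q0 is no progress, q3 is the absorbing accept state reached once `bbb` has occurred. Intermediate states record partial matches; on a mismatch, fall back to the longest reusable overlap.
With 4 states:
        a   b  
>  q0   q0  q1 
   q1   q0  q2 
   q2   q0  q3 
 * q3   q3  q3 
(> = start, * = accepting)

start=q0 accept=q3 q0-a->q0 q0-b->q1 q1-a->q0 q1-b->q2 q2-a->q0 q2-b->q3 q3-a->q3 q3-b->q3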